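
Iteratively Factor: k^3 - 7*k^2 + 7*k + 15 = (k - 5)*(k^2 - 2*k - 3) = (k - 5)*(k - 3)*(k + 1)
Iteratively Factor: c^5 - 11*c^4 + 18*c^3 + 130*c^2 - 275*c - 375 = (c - 5)*(c^4 - 6*c^3 - 12*c^2 + 70*c + 75) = (c - 5)*(c + 1)*(c^3 - 7*c^2 - 5*c + 75) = (c - 5)^2*(c + 1)*(c^2 - 2*c - 15) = (c - 5)^3*(c + 1)*(c + 3)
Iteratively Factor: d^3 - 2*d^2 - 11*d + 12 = (d - 4)*(d^2 + 2*d - 3) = (d - 4)*(d - 1)*(d + 3)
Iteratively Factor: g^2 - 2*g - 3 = (g + 1)*(g - 3)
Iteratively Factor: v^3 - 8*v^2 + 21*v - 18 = (v - 3)*(v^2 - 5*v + 6) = (v - 3)*(v - 2)*(v - 3)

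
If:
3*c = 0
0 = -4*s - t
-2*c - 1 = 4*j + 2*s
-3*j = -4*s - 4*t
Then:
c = 0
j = -2/7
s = 1/14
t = -2/7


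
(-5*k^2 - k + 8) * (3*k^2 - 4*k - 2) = -15*k^4 + 17*k^3 + 38*k^2 - 30*k - 16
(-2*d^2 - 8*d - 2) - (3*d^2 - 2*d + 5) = -5*d^2 - 6*d - 7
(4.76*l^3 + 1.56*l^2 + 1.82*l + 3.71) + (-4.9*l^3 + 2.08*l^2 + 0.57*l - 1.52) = -0.140000000000001*l^3 + 3.64*l^2 + 2.39*l + 2.19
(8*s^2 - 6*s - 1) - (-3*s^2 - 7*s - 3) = 11*s^2 + s + 2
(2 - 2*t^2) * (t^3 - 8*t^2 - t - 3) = -2*t^5 + 16*t^4 + 4*t^3 - 10*t^2 - 2*t - 6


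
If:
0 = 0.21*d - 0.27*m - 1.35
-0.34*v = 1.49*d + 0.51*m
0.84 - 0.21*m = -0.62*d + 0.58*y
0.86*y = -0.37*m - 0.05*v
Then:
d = -1.93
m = -6.50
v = 18.21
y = 1.74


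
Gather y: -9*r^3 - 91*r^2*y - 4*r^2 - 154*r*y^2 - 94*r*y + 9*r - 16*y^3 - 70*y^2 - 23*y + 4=-9*r^3 - 4*r^2 + 9*r - 16*y^3 + y^2*(-154*r - 70) + y*(-91*r^2 - 94*r - 23) + 4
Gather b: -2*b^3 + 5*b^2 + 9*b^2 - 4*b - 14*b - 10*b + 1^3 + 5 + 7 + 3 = -2*b^3 + 14*b^2 - 28*b + 16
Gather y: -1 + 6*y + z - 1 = 6*y + z - 2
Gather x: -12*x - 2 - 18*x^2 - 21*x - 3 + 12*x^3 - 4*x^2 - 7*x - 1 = 12*x^3 - 22*x^2 - 40*x - 6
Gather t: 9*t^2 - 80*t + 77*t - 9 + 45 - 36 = 9*t^2 - 3*t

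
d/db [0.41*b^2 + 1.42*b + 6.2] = 0.82*b + 1.42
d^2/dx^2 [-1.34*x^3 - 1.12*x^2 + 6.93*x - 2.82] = -8.04*x - 2.24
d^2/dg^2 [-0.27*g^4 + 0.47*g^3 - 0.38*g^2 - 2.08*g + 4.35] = -3.24*g^2 + 2.82*g - 0.76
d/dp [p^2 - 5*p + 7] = 2*p - 5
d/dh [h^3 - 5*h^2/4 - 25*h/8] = 3*h^2 - 5*h/2 - 25/8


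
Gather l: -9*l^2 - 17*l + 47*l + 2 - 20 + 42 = -9*l^2 + 30*l + 24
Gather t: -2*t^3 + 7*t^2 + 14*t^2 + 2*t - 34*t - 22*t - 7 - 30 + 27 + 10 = -2*t^3 + 21*t^2 - 54*t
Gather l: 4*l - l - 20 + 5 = 3*l - 15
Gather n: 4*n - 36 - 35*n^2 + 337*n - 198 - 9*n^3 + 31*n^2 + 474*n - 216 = -9*n^3 - 4*n^2 + 815*n - 450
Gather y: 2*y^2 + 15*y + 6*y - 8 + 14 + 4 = 2*y^2 + 21*y + 10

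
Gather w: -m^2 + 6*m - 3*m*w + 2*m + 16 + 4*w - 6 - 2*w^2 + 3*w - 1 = -m^2 + 8*m - 2*w^2 + w*(7 - 3*m) + 9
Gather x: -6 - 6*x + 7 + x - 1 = -5*x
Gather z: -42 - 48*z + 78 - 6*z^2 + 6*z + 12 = -6*z^2 - 42*z + 48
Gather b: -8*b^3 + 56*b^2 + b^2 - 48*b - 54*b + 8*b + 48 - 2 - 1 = -8*b^3 + 57*b^2 - 94*b + 45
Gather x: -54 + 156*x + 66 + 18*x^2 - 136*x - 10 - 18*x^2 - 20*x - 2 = 0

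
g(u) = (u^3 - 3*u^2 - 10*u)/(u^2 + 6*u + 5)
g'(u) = (-2*u - 6)*(u^3 - 3*u^2 - 10*u)/(u^2 + 6*u + 5)^2 + (3*u^2 - 6*u - 10)/(u^2 + 6*u + 5)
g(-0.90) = 14.25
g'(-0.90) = -151.23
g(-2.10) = 0.47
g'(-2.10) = -4.70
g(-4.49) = 59.61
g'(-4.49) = -143.30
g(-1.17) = -9.20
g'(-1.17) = -53.46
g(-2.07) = 0.33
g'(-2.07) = -4.68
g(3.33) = -0.82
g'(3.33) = 0.38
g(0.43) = -0.61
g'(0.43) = -1.01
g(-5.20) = -202.06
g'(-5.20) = -936.59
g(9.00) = 2.83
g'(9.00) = 0.79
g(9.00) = 2.83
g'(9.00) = 0.79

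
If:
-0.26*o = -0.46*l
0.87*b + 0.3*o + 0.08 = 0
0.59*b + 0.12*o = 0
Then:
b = 0.13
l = -0.37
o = -0.65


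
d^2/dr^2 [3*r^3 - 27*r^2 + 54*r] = 18*r - 54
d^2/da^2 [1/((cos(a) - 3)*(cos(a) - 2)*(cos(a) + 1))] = (-90*(1 - cos(a)^2)^2 + 12*sin(a)^6 + 3*cos(a)^6 + 44*cos(a)^5 + 2*cos(a)^3 - 139*cos(a)^2 - 54*cos(a) + 128)/((cos(a) - 3)^3*(cos(a) - 2)^3*(cos(a) + 1)^3)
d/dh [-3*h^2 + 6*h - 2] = 6 - 6*h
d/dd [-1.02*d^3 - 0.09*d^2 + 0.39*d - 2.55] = -3.06*d^2 - 0.18*d + 0.39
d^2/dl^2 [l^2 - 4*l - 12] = 2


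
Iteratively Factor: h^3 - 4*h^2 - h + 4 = (h - 4)*(h^2 - 1) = (h - 4)*(h - 1)*(h + 1)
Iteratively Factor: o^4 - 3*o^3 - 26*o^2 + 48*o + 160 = (o + 2)*(o^3 - 5*o^2 - 16*o + 80) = (o + 2)*(o + 4)*(o^2 - 9*o + 20) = (o - 5)*(o + 2)*(o + 4)*(o - 4)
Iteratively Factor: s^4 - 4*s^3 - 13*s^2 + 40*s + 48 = (s - 4)*(s^3 - 13*s - 12) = (s - 4)^2*(s^2 + 4*s + 3) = (s - 4)^2*(s + 1)*(s + 3)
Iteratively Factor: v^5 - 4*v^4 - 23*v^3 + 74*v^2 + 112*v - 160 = (v + 2)*(v^4 - 6*v^3 - 11*v^2 + 96*v - 80) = (v - 1)*(v + 2)*(v^3 - 5*v^2 - 16*v + 80) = (v - 4)*(v - 1)*(v + 2)*(v^2 - v - 20) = (v - 5)*(v - 4)*(v - 1)*(v + 2)*(v + 4)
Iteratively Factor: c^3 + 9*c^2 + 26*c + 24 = (c + 4)*(c^2 + 5*c + 6) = (c + 3)*(c + 4)*(c + 2)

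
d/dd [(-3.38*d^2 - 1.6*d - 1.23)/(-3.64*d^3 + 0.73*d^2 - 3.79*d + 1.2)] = (-12.3032*d^4 - 11.648*d^3 + 0.546600000000002*d^2 - 6.3162*d - 6.5817)/(13.2496*d^6 - 5.3144*d^5 + 28.1241*d^4 - 14.2694*d^3 + 16.1161*d^2 - 9.096*d + 1.44)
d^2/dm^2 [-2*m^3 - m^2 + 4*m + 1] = -12*m - 2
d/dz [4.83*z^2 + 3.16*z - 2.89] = 9.66*z + 3.16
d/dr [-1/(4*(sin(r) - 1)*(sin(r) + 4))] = (2*sin(r) + 3)*cos(r)/(4*(sin(r) - 1)^2*(sin(r) + 4)^2)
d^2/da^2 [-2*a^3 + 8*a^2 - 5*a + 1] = 16 - 12*a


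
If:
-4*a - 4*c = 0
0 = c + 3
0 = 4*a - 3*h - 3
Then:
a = 3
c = -3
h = 3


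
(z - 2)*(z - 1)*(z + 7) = z^3 + 4*z^2 - 19*z + 14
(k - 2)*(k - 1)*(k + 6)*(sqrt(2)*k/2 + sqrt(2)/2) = sqrt(2)*k^4/2 + 2*sqrt(2)*k^3 - 13*sqrt(2)*k^2/2 - 2*sqrt(2)*k + 6*sqrt(2)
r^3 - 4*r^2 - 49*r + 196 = (r - 7)*(r - 4)*(r + 7)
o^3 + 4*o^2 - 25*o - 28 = (o - 4)*(o + 1)*(o + 7)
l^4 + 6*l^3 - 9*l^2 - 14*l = l*(l - 2)*(l + 1)*(l + 7)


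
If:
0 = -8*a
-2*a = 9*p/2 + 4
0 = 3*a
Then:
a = 0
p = -8/9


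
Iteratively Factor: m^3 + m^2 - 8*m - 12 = (m - 3)*(m^2 + 4*m + 4) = (m - 3)*(m + 2)*(m + 2)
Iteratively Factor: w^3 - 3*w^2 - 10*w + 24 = (w - 4)*(w^2 + w - 6) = (w - 4)*(w - 2)*(w + 3)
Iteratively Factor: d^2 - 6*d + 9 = (d - 3)*(d - 3)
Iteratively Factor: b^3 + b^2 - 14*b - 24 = (b - 4)*(b^2 + 5*b + 6) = (b - 4)*(b + 2)*(b + 3)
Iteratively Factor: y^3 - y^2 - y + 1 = (y - 1)*(y^2 - 1) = (y - 1)^2*(y + 1)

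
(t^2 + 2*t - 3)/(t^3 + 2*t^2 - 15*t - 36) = (t - 1)/(t^2 - t - 12)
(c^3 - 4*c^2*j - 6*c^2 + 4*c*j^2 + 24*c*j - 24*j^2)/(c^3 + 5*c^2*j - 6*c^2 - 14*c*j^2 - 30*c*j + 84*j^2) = (c - 2*j)/(c + 7*j)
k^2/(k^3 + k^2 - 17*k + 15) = k^2/(k^3 + k^2 - 17*k + 15)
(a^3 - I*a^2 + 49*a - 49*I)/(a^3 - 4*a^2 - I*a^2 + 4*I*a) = (a^2 + 49)/(a*(a - 4))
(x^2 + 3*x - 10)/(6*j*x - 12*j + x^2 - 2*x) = (x + 5)/(6*j + x)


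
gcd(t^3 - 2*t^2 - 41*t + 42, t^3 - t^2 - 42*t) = t^2 - t - 42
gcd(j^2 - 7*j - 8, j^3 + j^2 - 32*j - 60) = 1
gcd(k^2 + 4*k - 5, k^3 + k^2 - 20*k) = k + 5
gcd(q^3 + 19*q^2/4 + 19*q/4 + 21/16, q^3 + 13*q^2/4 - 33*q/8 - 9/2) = q + 3/4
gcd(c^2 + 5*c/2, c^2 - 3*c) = c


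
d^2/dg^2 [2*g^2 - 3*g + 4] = 4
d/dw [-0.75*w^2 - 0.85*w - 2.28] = -1.5*w - 0.85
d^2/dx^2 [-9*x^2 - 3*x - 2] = -18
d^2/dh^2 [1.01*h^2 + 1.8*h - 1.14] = 2.02000000000000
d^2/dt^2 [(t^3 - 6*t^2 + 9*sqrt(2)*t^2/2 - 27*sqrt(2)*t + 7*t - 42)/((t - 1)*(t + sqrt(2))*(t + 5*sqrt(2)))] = (-10*t^6 - 3*sqrt(2)*t^6 - 126*sqrt(2)*t^5 - 18*t^5 - 1686*t^4 - 72*sqrt(2)*t^4 - 5478*sqrt(2)*t^3 - 486*t^3 - 17076*t^2 - 774*sqrt(2)*t^2 - 12492*sqrt(2)*t - 1116*t - 6928 - 300*sqrt(2))/(t^9 - 3*t^8 + 18*sqrt(2)*t^8 - 54*sqrt(2)*t^7 + 249*t^7 - 739*t^6 + 846*sqrt(2)*t^6 - 2394*sqrt(2)*t^5 + 3198*t^5 - 7626*t^4 + 4176*sqrt(2)*t^4 - 6192*sqrt(2)*t^3 + 8380*t^3 - 5460*t^2 + 5400*sqrt(2)*t^2 - 1800*sqrt(2)*t + 3000*t - 1000)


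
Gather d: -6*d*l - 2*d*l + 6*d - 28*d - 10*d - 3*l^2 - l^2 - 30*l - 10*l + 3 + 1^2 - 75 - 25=d*(-8*l - 32) - 4*l^2 - 40*l - 96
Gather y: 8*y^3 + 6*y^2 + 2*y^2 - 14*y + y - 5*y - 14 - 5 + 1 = 8*y^3 + 8*y^2 - 18*y - 18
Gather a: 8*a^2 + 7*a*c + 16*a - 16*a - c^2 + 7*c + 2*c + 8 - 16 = 8*a^2 + 7*a*c - c^2 + 9*c - 8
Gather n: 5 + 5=10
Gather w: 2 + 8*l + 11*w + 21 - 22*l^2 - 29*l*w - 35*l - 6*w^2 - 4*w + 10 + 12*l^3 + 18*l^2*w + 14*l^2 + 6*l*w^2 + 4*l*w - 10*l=12*l^3 - 8*l^2 - 37*l + w^2*(6*l - 6) + w*(18*l^2 - 25*l + 7) + 33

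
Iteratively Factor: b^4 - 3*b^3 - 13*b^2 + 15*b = (b + 3)*(b^3 - 6*b^2 + 5*b) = b*(b + 3)*(b^2 - 6*b + 5) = b*(b - 1)*(b + 3)*(b - 5)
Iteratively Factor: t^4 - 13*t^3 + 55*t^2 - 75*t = (t - 5)*(t^3 - 8*t^2 + 15*t) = (t - 5)^2*(t^2 - 3*t) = (t - 5)^2*(t - 3)*(t)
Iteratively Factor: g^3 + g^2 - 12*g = (g - 3)*(g^2 + 4*g) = (g - 3)*(g + 4)*(g)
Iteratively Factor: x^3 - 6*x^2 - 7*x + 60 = (x + 3)*(x^2 - 9*x + 20) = (x - 4)*(x + 3)*(x - 5)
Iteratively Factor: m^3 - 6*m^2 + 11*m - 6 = (m - 3)*(m^2 - 3*m + 2) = (m - 3)*(m - 2)*(m - 1)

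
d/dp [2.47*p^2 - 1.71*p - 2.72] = 4.94*p - 1.71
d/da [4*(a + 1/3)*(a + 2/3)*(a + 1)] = 12*a^2 + 16*a + 44/9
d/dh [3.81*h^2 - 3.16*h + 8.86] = 7.62*h - 3.16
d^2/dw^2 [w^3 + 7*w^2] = 6*w + 14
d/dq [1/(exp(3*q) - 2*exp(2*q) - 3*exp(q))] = (-3*exp(2*q) + 4*exp(q) + 3)*exp(-q)/(-exp(2*q) + 2*exp(q) + 3)^2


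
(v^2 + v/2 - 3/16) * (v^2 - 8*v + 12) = v^4 - 15*v^3/2 + 125*v^2/16 + 15*v/2 - 9/4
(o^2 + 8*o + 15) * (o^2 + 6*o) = o^4 + 14*o^3 + 63*o^2 + 90*o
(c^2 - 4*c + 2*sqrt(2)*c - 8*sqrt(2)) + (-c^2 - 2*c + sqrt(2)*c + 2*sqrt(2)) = -6*c + 3*sqrt(2)*c - 6*sqrt(2)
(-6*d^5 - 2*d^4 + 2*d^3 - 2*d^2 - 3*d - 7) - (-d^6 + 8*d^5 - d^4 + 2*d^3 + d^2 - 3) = d^6 - 14*d^5 - d^4 - 3*d^2 - 3*d - 4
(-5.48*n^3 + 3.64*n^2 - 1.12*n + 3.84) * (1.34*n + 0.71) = -7.3432*n^4 + 0.9868*n^3 + 1.0836*n^2 + 4.3504*n + 2.7264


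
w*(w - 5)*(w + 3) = w^3 - 2*w^2 - 15*w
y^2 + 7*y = y*(y + 7)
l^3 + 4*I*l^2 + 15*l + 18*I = (l - 3*I)*(l + I)*(l + 6*I)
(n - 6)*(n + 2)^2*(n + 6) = n^4 + 4*n^3 - 32*n^2 - 144*n - 144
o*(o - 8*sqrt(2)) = o^2 - 8*sqrt(2)*o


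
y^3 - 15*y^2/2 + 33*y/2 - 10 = (y - 4)*(y - 5/2)*(y - 1)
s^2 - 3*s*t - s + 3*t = (s - 1)*(s - 3*t)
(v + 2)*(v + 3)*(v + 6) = v^3 + 11*v^2 + 36*v + 36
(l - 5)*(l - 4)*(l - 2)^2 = l^4 - 13*l^3 + 60*l^2 - 116*l + 80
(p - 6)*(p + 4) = p^2 - 2*p - 24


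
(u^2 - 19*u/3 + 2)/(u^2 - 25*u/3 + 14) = (3*u - 1)/(3*u - 7)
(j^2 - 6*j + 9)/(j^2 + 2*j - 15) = (j - 3)/(j + 5)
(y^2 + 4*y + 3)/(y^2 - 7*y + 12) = (y^2 + 4*y + 3)/(y^2 - 7*y + 12)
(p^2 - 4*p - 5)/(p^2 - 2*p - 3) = (p - 5)/(p - 3)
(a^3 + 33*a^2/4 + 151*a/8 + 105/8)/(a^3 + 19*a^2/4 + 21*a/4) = (2*a^2 + 13*a + 15)/(2*a*(a + 3))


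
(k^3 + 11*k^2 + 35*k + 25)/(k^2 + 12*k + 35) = (k^2 + 6*k + 5)/(k + 7)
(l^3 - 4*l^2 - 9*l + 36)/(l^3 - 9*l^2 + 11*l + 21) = (l^2 - l - 12)/(l^2 - 6*l - 7)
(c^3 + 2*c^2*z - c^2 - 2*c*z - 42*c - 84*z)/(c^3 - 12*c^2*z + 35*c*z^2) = (c^3 + 2*c^2*z - c^2 - 2*c*z - 42*c - 84*z)/(c*(c^2 - 12*c*z + 35*z^2))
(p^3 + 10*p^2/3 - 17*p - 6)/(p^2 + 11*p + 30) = (p^2 - 8*p/3 - 1)/(p + 5)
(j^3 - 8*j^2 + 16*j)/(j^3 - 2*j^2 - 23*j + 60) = j*(j - 4)/(j^2 + 2*j - 15)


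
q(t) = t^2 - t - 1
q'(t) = 2*t - 1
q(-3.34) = 13.50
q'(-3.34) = -7.68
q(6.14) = 30.56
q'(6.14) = 11.28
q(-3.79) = 17.15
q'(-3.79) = -8.58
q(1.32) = -0.58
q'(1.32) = 1.64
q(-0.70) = 0.19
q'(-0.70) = -2.40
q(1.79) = 0.41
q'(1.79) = 2.58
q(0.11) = -1.10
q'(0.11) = -0.78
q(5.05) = 19.45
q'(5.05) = 9.10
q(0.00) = -1.00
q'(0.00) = -1.00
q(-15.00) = 239.00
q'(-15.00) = -31.00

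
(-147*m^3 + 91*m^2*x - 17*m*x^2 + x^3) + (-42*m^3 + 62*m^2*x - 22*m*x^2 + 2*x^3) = -189*m^3 + 153*m^2*x - 39*m*x^2 + 3*x^3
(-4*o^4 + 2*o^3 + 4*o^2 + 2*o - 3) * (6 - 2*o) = 8*o^5 - 28*o^4 + 4*o^3 + 20*o^2 + 18*o - 18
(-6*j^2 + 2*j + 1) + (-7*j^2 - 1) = -13*j^2 + 2*j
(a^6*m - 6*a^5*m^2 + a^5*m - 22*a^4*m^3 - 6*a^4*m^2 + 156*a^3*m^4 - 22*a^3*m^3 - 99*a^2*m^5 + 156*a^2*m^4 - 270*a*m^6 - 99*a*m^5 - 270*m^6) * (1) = a^6*m - 6*a^5*m^2 + a^5*m - 22*a^4*m^3 - 6*a^4*m^2 + 156*a^3*m^4 - 22*a^3*m^3 - 99*a^2*m^5 + 156*a^2*m^4 - 270*a*m^6 - 99*a*m^5 - 270*m^6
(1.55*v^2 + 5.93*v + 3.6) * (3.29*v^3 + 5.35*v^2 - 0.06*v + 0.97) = 5.0995*v^5 + 27.8022*v^4 + 43.4765*v^3 + 20.4077*v^2 + 5.5361*v + 3.492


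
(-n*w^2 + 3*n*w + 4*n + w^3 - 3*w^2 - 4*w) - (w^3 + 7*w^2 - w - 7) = -n*w^2 + 3*n*w + 4*n - 10*w^2 - 3*w + 7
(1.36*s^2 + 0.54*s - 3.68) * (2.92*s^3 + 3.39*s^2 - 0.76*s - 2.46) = 3.9712*s^5 + 6.1872*s^4 - 9.9486*s^3 - 16.2312*s^2 + 1.4684*s + 9.0528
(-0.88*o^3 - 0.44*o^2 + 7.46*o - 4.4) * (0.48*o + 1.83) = -0.4224*o^4 - 1.8216*o^3 + 2.7756*o^2 + 11.5398*o - 8.052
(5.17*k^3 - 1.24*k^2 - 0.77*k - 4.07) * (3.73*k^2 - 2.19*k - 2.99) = 19.2841*k^5 - 15.9475*k^4 - 15.6148*k^3 - 9.7872*k^2 + 11.2156*k + 12.1693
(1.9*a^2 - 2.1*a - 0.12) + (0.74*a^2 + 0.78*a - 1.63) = 2.64*a^2 - 1.32*a - 1.75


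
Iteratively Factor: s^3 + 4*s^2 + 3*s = (s)*(s^2 + 4*s + 3) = s*(s + 1)*(s + 3)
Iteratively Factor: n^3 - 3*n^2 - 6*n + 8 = (n + 2)*(n^2 - 5*n + 4) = (n - 4)*(n + 2)*(n - 1)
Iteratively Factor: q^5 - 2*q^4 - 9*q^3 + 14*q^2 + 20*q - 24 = (q + 2)*(q^4 - 4*q^3 - q^2 + 16*q - 12) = (q - 3)*(q + 2)*(q^3 - q^2 - 4*q + 4) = (q - 3)*(q - 1)*(q + 2)*(q^2 - 4) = (q - 3)*(q - 1)*(q + 2)^2*(q - 2)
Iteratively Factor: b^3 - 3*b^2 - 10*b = (b)*(b^2 - 3*b - 10) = b*(b + 2)*(b - 5)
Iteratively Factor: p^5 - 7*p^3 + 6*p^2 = (p)*(p^4 - 7*p^2 + 6*p) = p*(p - 2)*(p^3 + 2*p^2 - 3*p) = p*(p - 2)*(p - 1)*(p^2 + 3*p) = p*(p - 2)*(p - 1)*(p + 3)*(p)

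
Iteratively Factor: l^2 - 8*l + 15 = (l - 3)*(l - 5)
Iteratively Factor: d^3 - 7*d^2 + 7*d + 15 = (d - 3)*(d^2 - 4*d - 5) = (d - 3)*(d + 1)*(d - 5)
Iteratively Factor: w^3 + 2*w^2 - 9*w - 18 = (w - 3)*(w^2 + 5*w + 6) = (w - 3)*(w + 3)*(w + 2)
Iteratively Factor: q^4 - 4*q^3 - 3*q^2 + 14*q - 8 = (q + 2)*(q^3 - 6*q^2 + 9*q - 4) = (q - 1)*(q + 2)*(q^2 - 5*q + 4) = (q - 4)*(q - 1)*(q + 2)*(q - 1)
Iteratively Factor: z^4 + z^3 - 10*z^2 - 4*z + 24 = (z + 2)*(z^3 - z^2 - 8*z + 12) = (z - 2)*(z + 2)*(z^2 + z - 6) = (z - 2)^2*(z + 2)*(z + 3)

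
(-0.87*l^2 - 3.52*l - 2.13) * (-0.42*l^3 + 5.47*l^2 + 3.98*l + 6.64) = 0.3654*l^5 - 3.2805*l^4 - 21.8224*l^3 - 31.4375*l^2 - 31.8502*l - 14.1432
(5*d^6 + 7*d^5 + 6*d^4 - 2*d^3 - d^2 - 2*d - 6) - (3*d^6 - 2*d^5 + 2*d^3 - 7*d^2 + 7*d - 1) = 2*d^6 + 9*d^5 + 6*d^4 - 4*d^3 + 6*d^2 - 9*d - 5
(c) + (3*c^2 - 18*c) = 3*c^2 - 17*c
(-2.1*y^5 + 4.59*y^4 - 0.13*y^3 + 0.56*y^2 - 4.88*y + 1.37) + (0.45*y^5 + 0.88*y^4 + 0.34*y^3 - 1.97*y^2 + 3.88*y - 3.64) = -1.65*y^5 + 5.47*y^4 + 0.21*y^3 - 1.41*y^2 - 1.0*y - 2.27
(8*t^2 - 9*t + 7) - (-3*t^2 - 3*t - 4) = 11*t^2 - 6*t + 11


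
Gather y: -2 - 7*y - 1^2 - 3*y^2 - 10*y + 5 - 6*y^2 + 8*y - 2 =-9*y^2 - 9*y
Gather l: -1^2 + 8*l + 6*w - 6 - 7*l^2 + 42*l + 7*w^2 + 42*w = -7*l^2 + 50*l + 7*w^2 + 48*w - 7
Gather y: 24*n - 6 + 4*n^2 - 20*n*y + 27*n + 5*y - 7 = 4*n^2 + 51*n + y*(5 - 20*n) - 13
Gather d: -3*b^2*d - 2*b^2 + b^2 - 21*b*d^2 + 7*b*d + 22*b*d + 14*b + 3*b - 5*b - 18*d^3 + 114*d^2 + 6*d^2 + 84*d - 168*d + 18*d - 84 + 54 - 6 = -b^2 + 12*b - 18*d^3 + d^2*(120 - 21*b) + d*(-3*b^2 + 29*b - 66) - 36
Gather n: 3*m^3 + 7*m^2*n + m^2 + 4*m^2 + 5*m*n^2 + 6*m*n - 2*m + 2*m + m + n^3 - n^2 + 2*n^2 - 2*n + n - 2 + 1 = 3*m^3 + 5*m^2 + m + n^3 + n^2*(5*m + 1) + n*(7*m^2 + 6*m - 1) - 1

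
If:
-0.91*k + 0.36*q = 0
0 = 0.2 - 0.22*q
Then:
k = 0.36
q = 0.91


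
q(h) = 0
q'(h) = 0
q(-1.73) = 0.00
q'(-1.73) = 0.00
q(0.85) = 0.00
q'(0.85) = 0.00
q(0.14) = 0.00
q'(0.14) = 0.00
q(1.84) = 0.00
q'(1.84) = 0.00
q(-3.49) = 0.00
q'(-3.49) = 0.00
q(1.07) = 0.00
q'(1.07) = 0.00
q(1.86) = 0.00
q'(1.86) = 0.00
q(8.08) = 0.00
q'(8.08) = 0.00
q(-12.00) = 0.00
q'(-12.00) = 0.00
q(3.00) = 0.00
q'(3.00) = 0.00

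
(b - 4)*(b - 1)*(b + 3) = b^3 - 2*b^2 - 11*b + 12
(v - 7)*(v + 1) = v^2 - 6*v - 7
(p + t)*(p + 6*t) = p^2 + 7*p*t + 6*t^2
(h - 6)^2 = h^2 - 12*h + 36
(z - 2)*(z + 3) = z^2 + z - 6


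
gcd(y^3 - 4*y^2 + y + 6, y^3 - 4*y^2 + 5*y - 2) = y - 2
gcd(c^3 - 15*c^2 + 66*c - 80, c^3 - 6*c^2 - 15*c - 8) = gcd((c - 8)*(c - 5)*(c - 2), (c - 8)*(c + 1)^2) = c - 8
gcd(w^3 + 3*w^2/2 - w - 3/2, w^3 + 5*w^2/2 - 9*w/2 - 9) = w + 3/2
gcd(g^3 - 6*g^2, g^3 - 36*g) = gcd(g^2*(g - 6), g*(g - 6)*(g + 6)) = g^2 - 6*g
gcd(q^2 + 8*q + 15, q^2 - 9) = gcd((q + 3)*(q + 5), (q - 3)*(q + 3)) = q + 3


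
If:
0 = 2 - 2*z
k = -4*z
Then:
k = -4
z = 1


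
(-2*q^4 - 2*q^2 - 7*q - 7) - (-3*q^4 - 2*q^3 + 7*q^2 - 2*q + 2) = q^4 + 2*q^3 - 9*q^2 - 5*q - 9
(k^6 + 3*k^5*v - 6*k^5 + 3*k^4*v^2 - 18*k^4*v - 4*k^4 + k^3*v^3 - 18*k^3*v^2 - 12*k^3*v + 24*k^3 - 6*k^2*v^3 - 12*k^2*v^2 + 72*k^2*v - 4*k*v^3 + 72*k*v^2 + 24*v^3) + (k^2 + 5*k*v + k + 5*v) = k^6 + 3*k^5*v - 6*k^5 + 3*k^4*v^2 - 18*k^4*v - 4*k^4 + k^3*v^3 - 18*k^3*v^2 - 12*k^3*v + 24*k^3 - 6*k^2*v^3 - 12*k^2*v^2 + 72*k^2*v + k^2 - 4*k*v^3 + 72*k*v^2 + 5*k*v + k + 24*v^3 + 5*v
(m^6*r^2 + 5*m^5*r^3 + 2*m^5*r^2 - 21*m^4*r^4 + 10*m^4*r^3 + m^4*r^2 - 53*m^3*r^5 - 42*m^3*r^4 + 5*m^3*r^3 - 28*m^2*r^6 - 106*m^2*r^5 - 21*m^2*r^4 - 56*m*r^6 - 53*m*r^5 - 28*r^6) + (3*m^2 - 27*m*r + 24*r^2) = m^6*r^2 + 5*m^5*r^3 + 2*m^5*r^2 - 21*m^4*r^4 + 10*m^4*r^3 + m^4*r^2 - 53*m^3*r^5 - 42*m^3*r^4 + 5*m^3*r^3 - 28*m^2*r^6 - 106*m^2*r^5 - 21*m^2*r^4 + 3*m^2 - 56*m*r^6 - 53*m*r^5 - 27*m*r - 28*r^6 + 24*r^2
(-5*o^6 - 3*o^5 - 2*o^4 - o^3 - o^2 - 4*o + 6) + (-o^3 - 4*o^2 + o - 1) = -5*o^6 - 3*o^5 - 2*o^4 - 2*o^3 - 5*o^2 - 3*o + 5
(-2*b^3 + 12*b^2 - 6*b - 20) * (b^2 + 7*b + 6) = -2*b^5 - 2*b^4 + 66*b^3 + 10*b^2 - 176*b - 120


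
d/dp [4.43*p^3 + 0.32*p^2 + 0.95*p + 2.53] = 13.29*p^2 + 0.64*p + 0.95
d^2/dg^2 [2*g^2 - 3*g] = 4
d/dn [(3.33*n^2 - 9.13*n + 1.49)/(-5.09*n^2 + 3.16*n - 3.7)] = (-35.9489*n^2 - 9.4738*n + 29.0726)/(25.9081*n^4 - 32.1688*n^3 + 47.6516*n^2 - 23.384*n + 13.69)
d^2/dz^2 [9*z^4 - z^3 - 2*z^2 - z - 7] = 108*z^2 - 6*z - 4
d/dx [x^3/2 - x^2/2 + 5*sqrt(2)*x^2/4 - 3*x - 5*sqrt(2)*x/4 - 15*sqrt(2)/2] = 3*x^2/2 - x + 5*sqrt(2)*x/2 - 3 - 5*sqrt(2)/4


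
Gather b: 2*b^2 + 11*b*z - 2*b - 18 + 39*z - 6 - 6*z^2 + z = 2*b^2 + b*(11*z - 2) - 6*z^2 + 40*z - 24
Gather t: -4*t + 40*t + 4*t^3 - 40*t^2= 4*t^3 - 40*t^2 + 36*t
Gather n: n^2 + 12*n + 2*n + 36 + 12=n^2 + 14*n + 48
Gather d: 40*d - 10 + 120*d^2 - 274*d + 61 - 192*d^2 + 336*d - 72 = -72*d^2 + 102*d - 21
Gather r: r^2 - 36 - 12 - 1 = r^2 - 49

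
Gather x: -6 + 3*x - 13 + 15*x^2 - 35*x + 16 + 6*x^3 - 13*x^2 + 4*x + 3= 6*x^3 + 2*x^2 - 28*x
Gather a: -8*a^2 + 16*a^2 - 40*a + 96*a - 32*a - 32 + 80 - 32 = 8*a^2 + 24*a + 16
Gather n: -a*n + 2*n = n*(2 - a)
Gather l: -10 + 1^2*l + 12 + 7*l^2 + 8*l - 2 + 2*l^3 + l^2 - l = 2*l^3 + 8*l^2 + 8*l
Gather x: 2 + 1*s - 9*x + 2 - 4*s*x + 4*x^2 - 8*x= s + 4*x^2 + x*(-4*s - 17) + 4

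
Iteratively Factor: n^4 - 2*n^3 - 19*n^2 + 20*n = (n - 1)*(n^3 - n^2 - 20*n) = (n - 1)*(n + 4)*(n^2 - 5*n) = n*(n - 1)*(n + 4)*(n - 5)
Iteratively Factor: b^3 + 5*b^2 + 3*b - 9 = (b - 1)*(b^2 + 6*b + 9) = (b - 1)*(b + 3)*(b + 3)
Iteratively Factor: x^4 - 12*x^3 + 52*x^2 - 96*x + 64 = (x - 4)*(x^3 - 8*x^2 + 20*x - 16) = (x - 4)*(x - 2)*(x^2 - 6*x + 8) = (x - 4)^2*(x - 2)*(x - 2)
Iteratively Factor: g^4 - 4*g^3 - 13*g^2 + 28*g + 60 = (g + 2)*(g^3 - 6*g^2 - g + 30) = (g - 5)*(g + 2)*(g^2 - g - 6) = (g - 5)*(g - 3)*(g + 2)*(g + 2)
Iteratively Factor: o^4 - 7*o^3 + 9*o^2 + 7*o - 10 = (o - 5)*(o^3 - 2*o^2 - o + 2) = (o - 5)*(o - 1)*(o^2 - o - 2) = (o - 5)*(o - 1)*(o + 1)*(o - 2)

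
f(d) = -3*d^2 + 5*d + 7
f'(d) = 5 - 6*d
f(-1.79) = -11.56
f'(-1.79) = 15.74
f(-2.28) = -20.00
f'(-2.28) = 18.68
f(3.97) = -20.43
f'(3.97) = -18.82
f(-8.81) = -269.90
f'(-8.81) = 57.86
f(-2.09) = -16.55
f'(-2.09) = 17.54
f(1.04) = 8.96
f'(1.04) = -1.24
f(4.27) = -26.35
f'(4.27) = -20.62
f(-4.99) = -92.65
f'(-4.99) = 34.94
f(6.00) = -71.00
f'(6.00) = -31.00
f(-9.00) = -281.00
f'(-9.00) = 59.00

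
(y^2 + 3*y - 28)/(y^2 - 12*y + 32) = (y + 7)/(y - 8)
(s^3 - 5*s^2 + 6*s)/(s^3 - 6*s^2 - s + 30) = s*(s - 2)/(s^2 - 3*s - 10)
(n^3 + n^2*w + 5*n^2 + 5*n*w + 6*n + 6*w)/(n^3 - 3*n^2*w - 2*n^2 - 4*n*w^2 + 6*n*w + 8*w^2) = (-n^2 - 5*n - 6)/(-n^2 + 4*n*w + 2*n - 8*w)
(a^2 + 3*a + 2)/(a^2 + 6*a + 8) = (a + 1)/(a + 4)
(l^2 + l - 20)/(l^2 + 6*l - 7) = (l^2 + l - 20)/(l^2 + 6*l - 7)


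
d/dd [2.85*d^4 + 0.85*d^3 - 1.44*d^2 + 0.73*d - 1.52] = 11.4*d^3 + 2.55*d^2 - 2.88*d + 0.73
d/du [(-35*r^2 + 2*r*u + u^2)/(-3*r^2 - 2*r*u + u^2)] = 4*r*(-19*r^2 + 16*r*u - u^2)/(9*r^4 + 12*r^3*u - 2*r^2*u^2 - 4*r*u^3 + u^4)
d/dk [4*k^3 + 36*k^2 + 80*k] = 12*k^2 + 72*k + 80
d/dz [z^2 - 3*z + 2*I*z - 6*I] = 2*z - 3 + 2*I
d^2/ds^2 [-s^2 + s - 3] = -2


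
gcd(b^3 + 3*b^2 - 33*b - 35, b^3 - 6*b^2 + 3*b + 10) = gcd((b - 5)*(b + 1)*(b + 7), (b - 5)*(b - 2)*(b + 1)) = b^2 - 4*b - 5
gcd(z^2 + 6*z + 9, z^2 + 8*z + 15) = z + 3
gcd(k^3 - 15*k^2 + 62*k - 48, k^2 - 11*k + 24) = k - 8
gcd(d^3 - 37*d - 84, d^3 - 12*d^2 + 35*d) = d - 7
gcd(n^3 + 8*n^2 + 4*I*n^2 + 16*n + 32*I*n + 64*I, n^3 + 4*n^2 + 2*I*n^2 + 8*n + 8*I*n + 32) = n^2 + n*(4 + 4*I) + 16*I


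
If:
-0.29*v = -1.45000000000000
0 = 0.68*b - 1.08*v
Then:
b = 7.94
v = 5.00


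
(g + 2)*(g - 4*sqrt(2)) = g^2 - 4*sqrt(2)*g + 2*g - 8*sqrt(2)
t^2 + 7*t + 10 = (t + 2)*(t + 5)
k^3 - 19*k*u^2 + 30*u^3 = (k - 3*u)*(k - 2*u)*(k + 5*u)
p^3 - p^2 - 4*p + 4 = (p - 2)*(p - 1)*(p + 2)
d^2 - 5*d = d*(d - 5)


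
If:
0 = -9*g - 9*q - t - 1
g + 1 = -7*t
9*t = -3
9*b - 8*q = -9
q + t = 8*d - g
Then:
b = -547/243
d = -11/216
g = 4/3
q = -38/27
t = -1/3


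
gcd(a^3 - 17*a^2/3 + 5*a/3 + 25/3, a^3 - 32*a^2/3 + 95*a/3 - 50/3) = a - 5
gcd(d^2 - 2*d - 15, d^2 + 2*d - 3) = d + 3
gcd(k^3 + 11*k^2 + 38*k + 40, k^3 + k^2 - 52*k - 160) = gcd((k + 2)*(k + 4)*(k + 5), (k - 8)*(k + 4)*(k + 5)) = k^2 + 9*k + 20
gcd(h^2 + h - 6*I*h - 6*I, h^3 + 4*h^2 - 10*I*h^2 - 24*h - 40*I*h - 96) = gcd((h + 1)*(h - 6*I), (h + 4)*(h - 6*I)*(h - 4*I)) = h - 6*I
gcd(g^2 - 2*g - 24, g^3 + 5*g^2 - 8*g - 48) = g + 4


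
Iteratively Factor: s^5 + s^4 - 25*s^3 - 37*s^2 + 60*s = (s)*(s^4 + s^3 - 25*s^2 - 37*s + 60) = s*(s - 1)*(s^3 + 2*s^2 - 23*s - 60) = s*(s - 5)*(s - 1)*(s^2 + 7*s + 12) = s*(s - 5)*(s - 1)*(s + 3)*(s + 4)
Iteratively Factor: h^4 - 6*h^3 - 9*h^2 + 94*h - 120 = (h + 4)*(h^3 - 10*h^2 + 31*h - 30) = (h - 2)*(h + 4)*(h^2 - 8*h + 15) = (h - 3)*(h - 2)*(h + 4)*(h - 5)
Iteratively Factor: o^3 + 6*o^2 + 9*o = (o + 3)*(o^2 + 3*o) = o*(o + 3)*(o + 3)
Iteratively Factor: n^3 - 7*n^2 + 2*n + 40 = (n - 4)*(n^2 - 3*n - 10) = (n - 5)*(n - 4)*(n + 2)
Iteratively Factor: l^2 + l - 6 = (l - 2)*(l + 3)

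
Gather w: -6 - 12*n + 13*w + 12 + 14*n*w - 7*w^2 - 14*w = -12*n - 7*w^2 + w*(14*n - 1) + 6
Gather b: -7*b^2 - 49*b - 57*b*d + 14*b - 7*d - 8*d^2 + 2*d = -7*b^2 + b*(-57*d - 35) - 8*d^2 - 5*d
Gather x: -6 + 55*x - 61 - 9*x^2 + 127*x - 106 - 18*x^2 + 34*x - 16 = -27*x^2 + 216*x - 189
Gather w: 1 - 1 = 0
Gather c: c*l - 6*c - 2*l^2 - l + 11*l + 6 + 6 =c*(l - 6) - 2*l^2 + 10*l + 12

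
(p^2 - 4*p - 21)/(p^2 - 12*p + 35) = (p + 3)/(p - 5)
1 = 1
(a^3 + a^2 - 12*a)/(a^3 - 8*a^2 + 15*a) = (a + 4)/(a - 5)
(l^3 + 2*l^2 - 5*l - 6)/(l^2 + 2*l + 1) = (l^2 + l - 6)/(l + 1)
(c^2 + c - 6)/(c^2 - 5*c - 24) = (c - 2)/(c - 8)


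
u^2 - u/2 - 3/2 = (u - 3/2)*(u + 1)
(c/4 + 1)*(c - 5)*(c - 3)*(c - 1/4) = c^4/4 - 17*c^3/16 - 4*c^2 + 257*c/16 - 15/4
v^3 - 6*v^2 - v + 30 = (v - 5)*(v - 3)*(v + 2)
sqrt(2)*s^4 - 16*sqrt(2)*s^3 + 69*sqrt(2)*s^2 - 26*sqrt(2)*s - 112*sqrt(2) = (s - 8)*(s - 7)*(s - 2)*(sqrt(2)*s + sqrt(2))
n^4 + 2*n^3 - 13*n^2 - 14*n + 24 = (n - 3)*(n - 1)*(n + 2)*(n + 4)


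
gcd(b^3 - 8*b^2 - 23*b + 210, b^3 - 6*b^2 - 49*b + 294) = b^2 - 13*b + 42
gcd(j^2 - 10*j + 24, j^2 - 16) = j - 4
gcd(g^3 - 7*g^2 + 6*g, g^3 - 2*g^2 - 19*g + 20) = g - 1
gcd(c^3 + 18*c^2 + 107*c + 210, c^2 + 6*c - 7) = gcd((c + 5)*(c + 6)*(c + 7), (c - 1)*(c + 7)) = c + 7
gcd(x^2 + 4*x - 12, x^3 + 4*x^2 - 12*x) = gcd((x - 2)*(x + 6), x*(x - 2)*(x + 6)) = x^2 + 4*x - 12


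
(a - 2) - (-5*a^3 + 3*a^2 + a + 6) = 5*a^3 - 3*a^2 - 8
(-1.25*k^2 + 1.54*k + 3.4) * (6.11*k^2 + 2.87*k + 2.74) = -7.6375*k^4 + 5.8219*k^3 + 21.7688*k^2 + 13.9776*k + 9.316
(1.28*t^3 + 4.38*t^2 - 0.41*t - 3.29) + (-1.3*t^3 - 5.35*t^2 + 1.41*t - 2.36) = -0.02*t^3 - 0.97*t^2 + 1.0*t - 5.65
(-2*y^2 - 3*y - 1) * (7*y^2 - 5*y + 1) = -14*y^4 - 11*y^3 + 6*y^2 + 2*y - 1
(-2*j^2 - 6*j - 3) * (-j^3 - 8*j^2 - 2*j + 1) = 2*j^5 + 22*j^4 + 55*j^3 + 34*j^2 - 3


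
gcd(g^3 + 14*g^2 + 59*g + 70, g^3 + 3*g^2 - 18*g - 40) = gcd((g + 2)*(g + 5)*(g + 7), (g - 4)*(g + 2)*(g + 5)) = g^2 + 7*g + 10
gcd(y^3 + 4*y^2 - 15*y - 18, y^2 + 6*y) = y + 6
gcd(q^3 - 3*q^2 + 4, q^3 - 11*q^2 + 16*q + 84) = 1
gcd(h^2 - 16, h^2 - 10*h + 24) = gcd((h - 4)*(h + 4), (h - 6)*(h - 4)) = h - 4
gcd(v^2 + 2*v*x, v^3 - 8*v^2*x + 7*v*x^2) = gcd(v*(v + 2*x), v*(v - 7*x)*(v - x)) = v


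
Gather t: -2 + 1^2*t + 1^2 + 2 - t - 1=0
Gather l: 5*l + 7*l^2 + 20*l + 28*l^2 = 35*l^2 + 25*l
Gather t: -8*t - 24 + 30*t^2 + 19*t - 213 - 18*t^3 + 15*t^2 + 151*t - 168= -18*t^3 + 45*t^2 + 162*t - 405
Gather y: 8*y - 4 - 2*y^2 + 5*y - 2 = -2*y^2 + 13*y - 6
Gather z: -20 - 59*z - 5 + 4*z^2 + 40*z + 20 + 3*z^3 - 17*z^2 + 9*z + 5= 3*z^3 - 13*z^2 - 10*z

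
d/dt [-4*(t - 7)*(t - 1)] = 32 - 8*t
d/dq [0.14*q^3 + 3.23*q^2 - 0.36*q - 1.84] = 0.42*q^2 + 6.46*q - 0.36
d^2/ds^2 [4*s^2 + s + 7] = 8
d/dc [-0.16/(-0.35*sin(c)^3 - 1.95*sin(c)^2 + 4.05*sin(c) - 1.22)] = (-0.168*sin(c)^2 - 0.624*sin(c) + 0.648)*cos(c)/(0.35*sin(c)^3 + 1.95*sin(c)^2 - 4.05*sin(c) + 1.22)^2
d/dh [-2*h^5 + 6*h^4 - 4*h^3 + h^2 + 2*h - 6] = -10*h^4 + 24*h^3 - 12*h^2 + 2*h + 2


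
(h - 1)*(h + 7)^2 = h^3 + 13*h^2 + 35*h - 49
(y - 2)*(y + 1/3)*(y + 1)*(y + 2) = y^4 + 4*y^3/3 - 11*y^2/3 - 16*y/3 - 4/3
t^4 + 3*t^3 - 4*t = t*(t - 1)*(t + 2)^2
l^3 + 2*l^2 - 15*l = l*(l - 3)*(l + 5)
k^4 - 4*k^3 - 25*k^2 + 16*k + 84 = (k - 7)*(k - 2)*(k + 2)*(k + 3)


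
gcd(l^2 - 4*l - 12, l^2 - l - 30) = l - 6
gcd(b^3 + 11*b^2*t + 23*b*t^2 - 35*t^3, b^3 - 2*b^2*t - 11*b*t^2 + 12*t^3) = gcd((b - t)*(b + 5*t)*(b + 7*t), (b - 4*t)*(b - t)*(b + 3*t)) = -b + t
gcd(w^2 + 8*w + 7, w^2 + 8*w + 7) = w^2 + 8*w + 7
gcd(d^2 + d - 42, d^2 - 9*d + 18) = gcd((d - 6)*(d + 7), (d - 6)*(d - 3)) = d - 6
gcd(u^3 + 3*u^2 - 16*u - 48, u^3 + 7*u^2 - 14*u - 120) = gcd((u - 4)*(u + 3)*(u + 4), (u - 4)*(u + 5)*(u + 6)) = u - 4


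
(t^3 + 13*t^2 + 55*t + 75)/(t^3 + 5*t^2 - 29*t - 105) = (t^2 + 10*t + 25)/(t^2 + 2*t - 35)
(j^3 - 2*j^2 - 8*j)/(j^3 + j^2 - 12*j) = (j^2 - 2*j - 8)/(j^2 + j - 12)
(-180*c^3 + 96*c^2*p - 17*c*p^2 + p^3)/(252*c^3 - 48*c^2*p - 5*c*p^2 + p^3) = (-5*c + p)/(7*c + p)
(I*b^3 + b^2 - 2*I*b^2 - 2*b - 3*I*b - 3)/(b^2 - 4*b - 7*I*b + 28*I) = (I*b^3 + b^2*(1 - 2*I) - b*(2 + 3*I) - 3)/(b^2 - b*(4 + 7*I) + 28*I)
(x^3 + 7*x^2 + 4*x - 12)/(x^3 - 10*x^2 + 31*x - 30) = (x^3 + 7*x^2 + 4*x - 12)/(x^3 - 10*x^2 + 31*x - 30)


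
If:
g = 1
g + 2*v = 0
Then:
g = 1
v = -1/2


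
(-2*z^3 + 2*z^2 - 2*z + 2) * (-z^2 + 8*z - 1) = 2*z^5 - 18*z^4 + 20*z^3 - 20*z^2 + 18*z - 2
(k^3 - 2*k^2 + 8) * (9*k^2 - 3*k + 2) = 9*k^5 - 21*k^4 + 8*k^3 + 68*k^2 - 24*k + 16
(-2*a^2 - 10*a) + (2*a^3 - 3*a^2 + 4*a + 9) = 2*a^3 - 5*a^2 - 6*a + 9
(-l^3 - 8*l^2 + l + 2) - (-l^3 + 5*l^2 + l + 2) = -13*l^2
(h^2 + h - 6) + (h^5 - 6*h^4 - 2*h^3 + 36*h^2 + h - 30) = h^5 - 6*h^4 - 2*h^3 + 37*h^2 + 2*h - 36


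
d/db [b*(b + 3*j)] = 2*b + 3*j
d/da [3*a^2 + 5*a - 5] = 6*a + 5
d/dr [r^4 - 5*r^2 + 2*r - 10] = 4*r^3 - 10*r + 2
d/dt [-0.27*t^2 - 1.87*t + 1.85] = -0.54*t - 1.87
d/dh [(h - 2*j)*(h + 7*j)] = 2*h + 5*j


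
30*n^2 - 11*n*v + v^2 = (-6*n + v)*(-5*n + v)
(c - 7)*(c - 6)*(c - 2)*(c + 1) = c^4 - 14*c^3 + 53*c^2 - 16*c - 84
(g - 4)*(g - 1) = g^2 - 5*g + 4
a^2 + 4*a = a*(a + 4)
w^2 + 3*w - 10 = (w - 2)*(w + 5)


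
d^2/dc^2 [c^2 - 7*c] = 2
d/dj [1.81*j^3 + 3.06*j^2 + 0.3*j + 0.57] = 5.43*j^2 + 6.12*j + 0.3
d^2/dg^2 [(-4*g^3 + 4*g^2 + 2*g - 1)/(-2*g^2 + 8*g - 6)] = (34*g^3 - 105*g^2 + 114*g - 47)/(g^6 - 12*g^5 + 57*g^4 - 136*g^3 + 171*g^2 - 108*g + 27)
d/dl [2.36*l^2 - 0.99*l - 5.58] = 4.72*l - 0.99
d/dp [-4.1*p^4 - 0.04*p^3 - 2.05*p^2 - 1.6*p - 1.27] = -16.4*p^3 - 0.12*p^2 - 4.1*p - 1.6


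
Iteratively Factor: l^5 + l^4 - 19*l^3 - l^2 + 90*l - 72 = (l + 3)*(l^4 - 2*l^3 - 13*l^2 + 38*l - 24) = (l - 3)*(l + 3)*(l^3 + l^2 - 10*l + 8) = (l - 3)*(l - 2)*(l + 3)*(l^2 + 3*l - 4) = (l - 3)*(l - 2)*(l - 1)*(l + 3)*(l + 4)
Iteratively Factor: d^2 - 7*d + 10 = (d - 2)*(d - 5)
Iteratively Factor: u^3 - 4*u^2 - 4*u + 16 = (u - 4)*(u^2 - 4) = (u - 4)*(u - 2)*(u + 2)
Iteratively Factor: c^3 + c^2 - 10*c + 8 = (c - 2)*(c^2 + 3*c - 4) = (c - 2)*(c - 1)*(c + 4)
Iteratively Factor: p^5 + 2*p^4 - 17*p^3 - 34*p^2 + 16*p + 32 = (p + 2)*(p^4 - 17*p^2 + 16) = (p - 1)*(p + 2)*(p^3 + p^2 - 16*p - 16) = (p - 4)*(p - 1)*(p + 2)*(p^2 + 5*p + 4) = (p - 4)*(p - 1)*(p + 2)*(p + 4)*(p + 1)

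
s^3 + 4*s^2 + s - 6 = (s - 1)*(s + 2)*(s + 3)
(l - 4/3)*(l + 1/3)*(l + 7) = l^3 + 6*l^2 - 67*l/9 - 28/9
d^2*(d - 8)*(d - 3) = d^4 - 11*d^3 + 24*d^2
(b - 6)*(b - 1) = b^2 - 7*b + 6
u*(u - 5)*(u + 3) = u^3 - 2*u^2 - 15*u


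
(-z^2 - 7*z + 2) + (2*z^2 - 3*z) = z^2 - 10*z + 2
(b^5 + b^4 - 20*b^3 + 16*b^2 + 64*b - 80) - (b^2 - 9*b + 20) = b^5 + b^4 - 20*b^3 + 15*b^2 + 73*b - 100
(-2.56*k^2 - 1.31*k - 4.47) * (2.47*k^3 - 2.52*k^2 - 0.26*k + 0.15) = -6.3232*k^5 + 3.2155*k^4 - 7.0741*k^3 + 11.221*k^2 + 0.9657*k - 0.6705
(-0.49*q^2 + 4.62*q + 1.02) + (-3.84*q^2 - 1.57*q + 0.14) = -4.33*q^2 + 3.05*q + 1.16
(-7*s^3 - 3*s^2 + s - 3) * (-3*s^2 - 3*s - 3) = 21*s^5 + 30*s^4 + 27*s^3 + 15*s^2 + 6*s + 9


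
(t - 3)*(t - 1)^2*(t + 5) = t^4 - 18*t^2 + 32*t - 15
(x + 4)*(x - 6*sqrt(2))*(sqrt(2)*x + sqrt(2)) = sqrt(2)*x^3 - 12*x^2 + 5*sqrt(2)*x^2 - 60*x + 4*sqrt(2)*x - 48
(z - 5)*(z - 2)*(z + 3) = z^3 - 4*z^2 - 11*z + 30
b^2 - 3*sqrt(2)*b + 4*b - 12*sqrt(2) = (b + 4)*(b - 3*sqrt(2))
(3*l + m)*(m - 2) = 3*l*m - 6*l + m^2 - 2*m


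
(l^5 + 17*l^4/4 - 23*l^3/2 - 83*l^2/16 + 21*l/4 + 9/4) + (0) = l^5 + 17*l^4/4 - 23*l^3/2 - 83*l^2/16 + 21*l/4 + 9/4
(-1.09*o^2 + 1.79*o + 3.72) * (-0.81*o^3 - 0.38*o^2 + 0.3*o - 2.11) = 0.8829*o^5 - 1.0357*o^4 - 4.0204*o^3 + 1.4233*o^2 - 2.6609*o - 7.8492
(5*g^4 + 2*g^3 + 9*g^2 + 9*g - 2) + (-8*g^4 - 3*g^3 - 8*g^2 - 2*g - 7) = -3*g^4 - g^3 + g^2 + 7*g - 9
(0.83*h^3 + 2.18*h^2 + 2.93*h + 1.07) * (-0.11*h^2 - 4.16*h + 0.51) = -0.0913*h^5 - 3.6926*h^4 - 8.9678*h^3 - 11.1947*h^2 - 2.9569*h + 0.5457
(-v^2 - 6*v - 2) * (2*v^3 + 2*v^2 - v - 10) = -2*v^5 - 14*v^4 - 15*v^3 + 12*v^2 + 62*v + 20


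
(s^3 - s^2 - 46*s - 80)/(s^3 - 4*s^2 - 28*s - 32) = (s + 5)/(s + 2)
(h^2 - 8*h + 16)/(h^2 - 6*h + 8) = (h - 4)/(h - 2)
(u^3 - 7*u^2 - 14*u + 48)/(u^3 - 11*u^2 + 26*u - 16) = (u + 3)/(u - 1)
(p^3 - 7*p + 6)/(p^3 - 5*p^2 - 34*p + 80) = (p^2 + 2*p - 3)/(p^2 - 3*p - 40)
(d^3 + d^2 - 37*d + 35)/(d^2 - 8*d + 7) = (d^2 + 2*d - 35)/(d - 7)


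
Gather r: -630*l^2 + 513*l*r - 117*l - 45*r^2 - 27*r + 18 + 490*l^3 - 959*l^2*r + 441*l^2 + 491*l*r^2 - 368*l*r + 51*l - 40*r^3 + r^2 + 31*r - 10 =490*l^3 - 189*l^2 - 66*l - 40*r^3 + r^2*(491*l - 44) + r*(-959*l^2 + 145*l + 4) + 8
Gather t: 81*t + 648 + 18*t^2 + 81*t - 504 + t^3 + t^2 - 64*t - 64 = t^3 + 19*t^2 + 98*t + 80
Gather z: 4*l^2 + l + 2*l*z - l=4*l^2 + 2*l*z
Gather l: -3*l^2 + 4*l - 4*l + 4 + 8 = 12 - 3*l^2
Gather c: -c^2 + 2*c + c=-c^2 + 3*c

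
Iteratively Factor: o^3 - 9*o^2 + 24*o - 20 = (o - 2)*(o^2 - 7*o + 10) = (o - 2)^2*(o - 5)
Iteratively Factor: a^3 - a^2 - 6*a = (a + 2)*(a^2 - 3*a) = (a - 3)*(a + 2)*(a)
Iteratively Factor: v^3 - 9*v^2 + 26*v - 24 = (v - 2)*(v^2 - 7*v + 12) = (v - 3)*(v - 2)*(v - 4)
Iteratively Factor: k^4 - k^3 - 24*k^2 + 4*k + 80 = (k - 5)*(k^3 + 4*k^2 - 4*k - 16) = (k - 5)*(k + 2)*(k^2 + 2*k - 8) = (k - 5)*(k + 2)*(k + 4)*(k - 2)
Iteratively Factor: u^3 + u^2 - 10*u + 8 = (u - 2)*(u^2 + 3*u - 4) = (u - 2)*(u + 4)*(u - 1)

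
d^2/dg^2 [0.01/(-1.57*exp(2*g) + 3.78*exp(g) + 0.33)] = ((0.0628*exp(g) - 0.0378)*(-1.57*exp(2*g) + 3.78*exp(g) + 0.33) + 0.01*(3.14*exp(g) - 3.78)*(6.28*exp(g) - 7.56)*exp(g))*exp(g)/(-1.57*exp(2*g) + 3.78*exp(g) + 0.33)^3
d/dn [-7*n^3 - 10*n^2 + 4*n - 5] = -21*n^2 - 20*n + 4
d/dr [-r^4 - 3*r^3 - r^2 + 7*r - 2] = -4*r^3 - 9*r^2 - 2*r + 7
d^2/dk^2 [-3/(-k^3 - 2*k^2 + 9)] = 6*(k^2*(3*k + 4)^2 - (3*k + 2)*(k^3 + 2*k^2 - 9))/(k^3 + 2*k^2 - 9)^3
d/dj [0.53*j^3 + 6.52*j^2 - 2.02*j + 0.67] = 1.59*j^2 + 13.04*j - 2.02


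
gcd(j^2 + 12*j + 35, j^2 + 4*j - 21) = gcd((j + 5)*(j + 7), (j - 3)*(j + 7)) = j + 7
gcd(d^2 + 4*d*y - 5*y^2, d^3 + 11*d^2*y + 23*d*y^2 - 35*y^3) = -d^2 - 4*d*y + 5*y^2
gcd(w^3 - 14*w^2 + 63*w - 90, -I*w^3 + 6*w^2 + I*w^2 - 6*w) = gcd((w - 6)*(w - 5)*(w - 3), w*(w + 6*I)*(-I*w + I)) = 1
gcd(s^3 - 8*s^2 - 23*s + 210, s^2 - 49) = s - 7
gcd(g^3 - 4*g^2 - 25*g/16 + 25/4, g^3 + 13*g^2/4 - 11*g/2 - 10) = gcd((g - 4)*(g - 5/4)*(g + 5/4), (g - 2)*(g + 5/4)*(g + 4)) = g + 5/4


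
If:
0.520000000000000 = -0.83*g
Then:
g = -0.63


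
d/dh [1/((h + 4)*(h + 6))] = 2*(-h - 5)/(h^4 + 20*h^3 + 148*h^2 + 480*h + 576)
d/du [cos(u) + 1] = -sin(u)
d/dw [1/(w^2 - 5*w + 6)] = (5 - 2*w)/(w^2 - 5*w + 6)^2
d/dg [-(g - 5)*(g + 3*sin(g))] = -g - (g - 5)*(3*cos(g) + 1) - 3*sin(g)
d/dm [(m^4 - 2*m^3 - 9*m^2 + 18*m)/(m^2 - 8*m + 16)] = 2*(m^4 - 9*m^3 + 12*m^2 + 27*m - 36)/(m^3 - 12*m^2 + 48*m - 64)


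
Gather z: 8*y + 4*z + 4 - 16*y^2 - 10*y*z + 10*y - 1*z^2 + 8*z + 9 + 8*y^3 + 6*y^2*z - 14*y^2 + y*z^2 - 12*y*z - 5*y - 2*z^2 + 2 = 8*y^3 - 30*y^2 + 13*y + z^2*(y - 3) + z*(6*y^2 - 22*y + 12) + 15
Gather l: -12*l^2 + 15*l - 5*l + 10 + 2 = -12*l^2 + 10*l + 12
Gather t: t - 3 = t - 3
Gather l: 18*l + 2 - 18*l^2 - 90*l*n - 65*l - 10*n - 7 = -18*l^2 + l*(-90*n - 47) - 10*n - 5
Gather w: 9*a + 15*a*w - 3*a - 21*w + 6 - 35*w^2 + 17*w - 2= 6*a - 35*w^2 + w*(15*a - 4) + 4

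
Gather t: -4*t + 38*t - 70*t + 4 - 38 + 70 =36 - 36*t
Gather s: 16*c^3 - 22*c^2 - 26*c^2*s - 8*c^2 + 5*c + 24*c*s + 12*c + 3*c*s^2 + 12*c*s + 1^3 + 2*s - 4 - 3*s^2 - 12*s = 16*c^3 - 30*c^2 + 17*c + s^2*(3*c - 3) + s*(-26*c^2 + 36*c - 10) - 3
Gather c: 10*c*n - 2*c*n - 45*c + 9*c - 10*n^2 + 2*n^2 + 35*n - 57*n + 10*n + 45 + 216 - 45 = c*(8*n - 36) - 8*n^2 - 12*n + 216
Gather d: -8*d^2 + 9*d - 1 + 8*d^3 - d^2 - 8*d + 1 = 8*d^3 - 9*d^2 + d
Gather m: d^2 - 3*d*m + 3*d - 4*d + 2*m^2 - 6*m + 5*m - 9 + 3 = d^2 - d + 2*m^2 + m*(-3*d - 1) - 6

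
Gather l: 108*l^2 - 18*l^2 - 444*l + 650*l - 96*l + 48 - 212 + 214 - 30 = 90*l^2 + 110*l + 20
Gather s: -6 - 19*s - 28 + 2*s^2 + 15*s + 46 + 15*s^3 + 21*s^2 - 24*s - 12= 15*s^3 + 23*s^2 - 28*s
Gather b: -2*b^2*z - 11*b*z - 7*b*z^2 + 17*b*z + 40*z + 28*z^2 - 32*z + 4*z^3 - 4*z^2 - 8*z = -2*b^2*z + b*(-7*z^2 + 6*z) + 4*z^3 + 24*z^2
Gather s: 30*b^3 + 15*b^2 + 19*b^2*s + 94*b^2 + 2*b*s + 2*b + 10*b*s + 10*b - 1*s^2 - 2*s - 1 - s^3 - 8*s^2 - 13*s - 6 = 30*b^3 + 109*b^2 + 12*b - s^3 - 9*s^2 + s*(19*b^2 + 12*b - 15) - 7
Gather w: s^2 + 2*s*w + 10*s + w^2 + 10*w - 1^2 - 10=s^2 + 10*s + w^2 + w*(2*s + 10) - 11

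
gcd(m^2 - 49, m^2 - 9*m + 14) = m - 7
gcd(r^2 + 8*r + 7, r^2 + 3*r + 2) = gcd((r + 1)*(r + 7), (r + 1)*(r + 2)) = r + 1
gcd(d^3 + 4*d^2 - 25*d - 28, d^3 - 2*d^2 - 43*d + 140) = d^2 + 3*d - 28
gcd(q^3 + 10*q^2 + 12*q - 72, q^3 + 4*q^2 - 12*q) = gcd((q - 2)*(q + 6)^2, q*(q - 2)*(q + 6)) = q^2 + 4*q - 12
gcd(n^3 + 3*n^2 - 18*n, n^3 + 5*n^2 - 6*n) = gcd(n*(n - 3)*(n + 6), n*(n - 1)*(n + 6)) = n^2 + 6*n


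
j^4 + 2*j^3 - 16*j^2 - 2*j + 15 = (j - 3)*(j - 1)*(j + 1)*(j + 5)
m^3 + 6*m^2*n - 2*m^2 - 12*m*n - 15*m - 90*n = (m - 5)*(m + 3)*(m + 6*n)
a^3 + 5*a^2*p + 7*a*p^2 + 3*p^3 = (a + p)^2*(a + 3*p)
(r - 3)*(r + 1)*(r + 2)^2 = r^4 + 2*r^3 - 7*r^2 - 20*r - 12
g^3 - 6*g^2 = g^2*(g - 6)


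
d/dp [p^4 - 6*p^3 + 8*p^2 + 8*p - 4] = 4*p^3 - 18*p^2 + 16*p + 8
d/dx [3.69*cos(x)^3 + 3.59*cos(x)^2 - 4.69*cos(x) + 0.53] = (-11.07*cos(x)^2 - 7.18*cos(x) + 4.69)*sin(x)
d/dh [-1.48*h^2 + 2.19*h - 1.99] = 2.19 - 2.96*h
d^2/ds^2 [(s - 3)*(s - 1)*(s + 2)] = 6*s - 4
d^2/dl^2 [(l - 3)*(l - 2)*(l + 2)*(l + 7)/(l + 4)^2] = 2*(l^4 + 16*l^3 + 96*l^2 + 376*l - 20)/(l^4 + 16*l^3 + 96*l^2 + 256*l + 256)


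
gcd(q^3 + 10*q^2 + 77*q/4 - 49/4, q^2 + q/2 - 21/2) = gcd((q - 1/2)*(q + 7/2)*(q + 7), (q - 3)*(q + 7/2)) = q + 7/2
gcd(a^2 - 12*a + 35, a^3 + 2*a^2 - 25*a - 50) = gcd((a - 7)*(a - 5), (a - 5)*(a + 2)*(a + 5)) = a - 5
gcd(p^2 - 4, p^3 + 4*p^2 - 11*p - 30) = p + 2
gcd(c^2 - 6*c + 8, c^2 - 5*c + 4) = c - 4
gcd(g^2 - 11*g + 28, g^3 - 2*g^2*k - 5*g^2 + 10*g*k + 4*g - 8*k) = g - 4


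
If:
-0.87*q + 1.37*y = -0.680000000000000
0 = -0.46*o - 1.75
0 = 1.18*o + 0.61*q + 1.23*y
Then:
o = -3.80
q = 3.67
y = 1.83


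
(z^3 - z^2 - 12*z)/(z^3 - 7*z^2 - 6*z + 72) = z/(z - 6)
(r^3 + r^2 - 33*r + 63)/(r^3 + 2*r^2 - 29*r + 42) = (r - 3)/(r - 2)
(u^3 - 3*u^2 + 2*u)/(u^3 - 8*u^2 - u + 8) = u*(u - 2)/(u^2 - 7*u - 8)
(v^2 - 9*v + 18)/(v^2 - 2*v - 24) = (v - 3)/(v + 4)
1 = 1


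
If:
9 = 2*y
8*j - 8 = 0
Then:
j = 1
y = 9/2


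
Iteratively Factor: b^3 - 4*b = (b - 2)*(b^2 + 2*b) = b*(b - 2)*(b + 2)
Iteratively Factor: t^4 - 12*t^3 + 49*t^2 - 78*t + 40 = (t - 1)*(t^3 - 11*t^2 + 38*t - 40) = (t - 5)*(t - 1)*(t^2 - 6*t + 8) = (t - 5)*(t - 4)*(t - 1)*(t - 2)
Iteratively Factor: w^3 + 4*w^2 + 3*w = (w)*(w^2 + 4*w + 3) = w*(w + 1)*(w + 3)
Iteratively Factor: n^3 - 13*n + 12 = (n - 3)*(n^2 + 3*n - 4) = (n - 3)*(n + 4)*(n - 1)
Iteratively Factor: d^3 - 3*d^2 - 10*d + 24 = (d - 4)*(d^2 + d - 6) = (d - 4)*(d + 3)*(d - 2)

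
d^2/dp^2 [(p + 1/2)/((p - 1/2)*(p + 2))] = 2*(8*p^3 + 12*p^2 + 42*p + 25)/(8*p^6 + 36*p^5 + 30*p^4 - 45*p^3 - 30*p^2 + 36*p - 8)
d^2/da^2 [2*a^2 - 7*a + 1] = 4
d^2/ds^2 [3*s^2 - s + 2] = 6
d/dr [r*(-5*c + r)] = -5*c + 2*r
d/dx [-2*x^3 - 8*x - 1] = -6*x^2 - 8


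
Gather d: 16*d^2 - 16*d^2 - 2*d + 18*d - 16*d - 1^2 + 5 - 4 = 0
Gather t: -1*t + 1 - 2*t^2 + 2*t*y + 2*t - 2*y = -2*t^2 + t*(2*y + 1) - 2*y + 1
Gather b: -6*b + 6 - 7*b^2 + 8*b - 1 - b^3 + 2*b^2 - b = -b^3 - 5*b^2 + b + 5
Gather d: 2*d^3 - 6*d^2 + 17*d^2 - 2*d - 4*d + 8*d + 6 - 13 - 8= 2*d^3 + 11*d^2 + 2*d - 15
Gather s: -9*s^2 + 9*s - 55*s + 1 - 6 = -9*s^2 - 46*s - 5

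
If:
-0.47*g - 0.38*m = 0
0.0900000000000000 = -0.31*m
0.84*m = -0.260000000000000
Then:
No Solution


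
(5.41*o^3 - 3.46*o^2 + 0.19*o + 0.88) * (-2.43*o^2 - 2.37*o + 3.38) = -13.1463*o^5 - 4.4139*o^4 + 26.0243*o^3 - 14.2835*o^2 - 1.4434*o + 2.9744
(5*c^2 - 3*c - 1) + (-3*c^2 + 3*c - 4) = 2*c^2 - 5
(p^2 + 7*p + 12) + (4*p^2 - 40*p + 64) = 5*p^2 - 33*p + 76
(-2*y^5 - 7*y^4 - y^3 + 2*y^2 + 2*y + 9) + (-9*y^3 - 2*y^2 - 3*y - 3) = -2*y^5 - 7*y^4 - 10*y^3 - y + 6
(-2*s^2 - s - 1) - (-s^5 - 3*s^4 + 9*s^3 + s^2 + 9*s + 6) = s^5 + 3*s^4 - 9*s^3 - 3*s^2 - 10*s - 7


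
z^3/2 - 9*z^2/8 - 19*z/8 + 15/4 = (z/2 + 1)*(z - 3)*(z - 5/4)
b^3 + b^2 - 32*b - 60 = (b - 6)*(b + 2)*(b + 5)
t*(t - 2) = t^2 - 2*t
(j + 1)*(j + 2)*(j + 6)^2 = j^4 + 15*j^3 + 74*j^2 + 132*j + 72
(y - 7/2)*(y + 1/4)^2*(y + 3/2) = y^4 - 3*y^3/2 - 99*y^2/16 - 11*y/4 - 21/64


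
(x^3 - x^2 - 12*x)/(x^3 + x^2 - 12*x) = (x^2 - x - 12)/(x^2 + x - 12)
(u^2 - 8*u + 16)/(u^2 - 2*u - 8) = (u - 4)/(u + 2)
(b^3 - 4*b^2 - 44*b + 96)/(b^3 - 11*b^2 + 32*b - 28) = (b^2 - 2*b - 48)/(b^2 - 9*b + 14)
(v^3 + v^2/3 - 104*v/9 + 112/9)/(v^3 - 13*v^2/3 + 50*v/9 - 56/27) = 3*(v + 4)/(3*v - 2)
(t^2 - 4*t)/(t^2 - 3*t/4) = 4*(t - 4)/(4*t - 3)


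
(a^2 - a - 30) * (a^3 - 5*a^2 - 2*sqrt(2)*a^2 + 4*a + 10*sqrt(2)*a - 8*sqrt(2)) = a^5 - 6*a^4 - 2*sqrt(2)*a^4 - 21*a^3 + 12*sqrt(2)*a^3 + 42*sqrt(2)*a^2 + 146*a^2 - 292*sqrt(2)*a - 120*a + 240*sqrt(2)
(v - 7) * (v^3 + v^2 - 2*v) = v^4 - 6*v^3 - 9*v^2 + 14*v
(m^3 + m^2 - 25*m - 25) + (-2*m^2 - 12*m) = m^3 - m^2 - 37*m - 25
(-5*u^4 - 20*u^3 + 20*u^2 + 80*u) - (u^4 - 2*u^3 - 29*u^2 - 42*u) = -6*u^4 - 18*u^3 + 49*u^2 + 122*u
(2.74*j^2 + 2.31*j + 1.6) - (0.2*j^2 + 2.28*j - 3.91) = 2.54*j^2 + 0.0300000000000002*j + 5.51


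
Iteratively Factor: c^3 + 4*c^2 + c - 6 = (c + 2)*(c^2 + 2*c - 3) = (c + 2)*(c + 3)*(c - 1)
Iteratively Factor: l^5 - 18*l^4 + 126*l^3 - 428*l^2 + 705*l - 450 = (l - 3)*(l^4 - 15*l^3 + 81*l^2 - 185*l + 150) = (l - 5)*(l - 3)*(l^3 - 10*l^2 + 31*l - 30) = (l - 5)*(l - 3)*(l - 2)*(l^2 - 8*l + 15) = (l - 5)^2*(l - 3)*(l - 2)*(l - 3)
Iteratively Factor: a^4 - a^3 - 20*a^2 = (a - 5)*(a^3 + 4*a^2) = a*(a - 5)*(a^2 + 4*a) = a^2*(a - 5)*(a + 4)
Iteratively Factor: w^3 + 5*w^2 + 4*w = (w + 4)*(w^2 + w) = (w + 1)*(w + 4)*(w)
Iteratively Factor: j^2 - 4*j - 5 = (j + 1)*(j - 5)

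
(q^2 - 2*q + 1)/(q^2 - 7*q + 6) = (q - 1)/(q - 6)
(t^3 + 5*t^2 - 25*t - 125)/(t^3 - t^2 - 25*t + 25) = (t + 5)/(t - 1)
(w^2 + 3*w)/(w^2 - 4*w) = (w + 3)/(w - 4)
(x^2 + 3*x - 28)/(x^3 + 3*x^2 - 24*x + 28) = (x - 4)/(x^2 - 4*x + 4)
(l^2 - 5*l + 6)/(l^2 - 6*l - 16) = (-l^2 + 5*l - 6)/(-l^2 + 6*l + 16)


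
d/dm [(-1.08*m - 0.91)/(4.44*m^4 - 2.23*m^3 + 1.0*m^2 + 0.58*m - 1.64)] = (14.3856*m^4 + 11.3448*m^3 - 5.0079*m^2 + 1.82*m + 2.299)/(19.7136*m^8 - 19.8024*m^7 + 13.8529*m^6 + 0.6904*m^5 - 16.15*m^4 + 8.4744*m^3 - 2.9436*m^2 - 1.9024*m + 2.6896)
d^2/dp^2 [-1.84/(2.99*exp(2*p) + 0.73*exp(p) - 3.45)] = (-1.84*(5.98*exp(p) + 0.73)*(11.96*exp(p) + 1.46)*exp(p) + (22.0064*exp(p) + 1.3432)*(2.99*exp(2*p) + 0.73*exp(p) - 3.45))*exp(p)/(2.99*exp(2*p) + 0.73*exp(p) - 3.45)^3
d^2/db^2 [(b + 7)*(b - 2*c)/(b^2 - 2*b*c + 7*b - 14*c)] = 0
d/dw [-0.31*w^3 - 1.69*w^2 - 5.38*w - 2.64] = -0.93*w^2 - 3.38*w - 5.38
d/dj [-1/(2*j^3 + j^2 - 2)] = 2*j*(3*j + 1)/(2*j^3 + j^2 - 2)^2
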